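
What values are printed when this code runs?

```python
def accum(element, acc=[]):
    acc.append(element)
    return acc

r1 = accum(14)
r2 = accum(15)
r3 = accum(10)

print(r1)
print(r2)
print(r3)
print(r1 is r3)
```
[14, 15, 10]
[14, 15, 10]
[14, 15, 10]
True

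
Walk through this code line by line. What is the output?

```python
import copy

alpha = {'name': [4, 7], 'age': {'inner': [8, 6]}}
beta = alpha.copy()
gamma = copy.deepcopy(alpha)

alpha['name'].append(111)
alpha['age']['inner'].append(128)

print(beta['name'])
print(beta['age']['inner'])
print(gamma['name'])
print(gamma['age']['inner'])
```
[4, 7, 111]
[8, 6, 128]
[4, 7]
[8, 6]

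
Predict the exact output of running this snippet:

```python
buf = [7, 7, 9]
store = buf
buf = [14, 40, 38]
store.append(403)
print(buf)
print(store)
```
[14, 40, 38]
[7, 7, 9, 403]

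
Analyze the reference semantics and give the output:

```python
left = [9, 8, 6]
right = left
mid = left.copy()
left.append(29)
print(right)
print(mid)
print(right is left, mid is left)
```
[9, 8, 6, 29]
[9, 8, 6]
True False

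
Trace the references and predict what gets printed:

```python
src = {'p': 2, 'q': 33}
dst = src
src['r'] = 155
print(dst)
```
{'p': 2, 'q': 33, 'r': 155}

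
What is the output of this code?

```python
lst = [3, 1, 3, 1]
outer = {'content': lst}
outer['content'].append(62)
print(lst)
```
[3, 1, 3, 1, 62]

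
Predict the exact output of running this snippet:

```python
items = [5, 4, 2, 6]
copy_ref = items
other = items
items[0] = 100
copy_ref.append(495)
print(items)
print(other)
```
[100, 4, 2, 6, 495]
[100, 4, 2, 6, 495]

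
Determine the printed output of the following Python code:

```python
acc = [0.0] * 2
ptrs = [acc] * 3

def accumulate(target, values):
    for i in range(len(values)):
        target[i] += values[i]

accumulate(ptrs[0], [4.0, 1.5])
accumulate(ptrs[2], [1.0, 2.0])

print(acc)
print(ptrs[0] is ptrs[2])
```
[5.0, 3.5]
True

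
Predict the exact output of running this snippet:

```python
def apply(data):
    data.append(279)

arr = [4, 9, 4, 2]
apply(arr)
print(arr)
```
[4, 9, 4, 2, 279]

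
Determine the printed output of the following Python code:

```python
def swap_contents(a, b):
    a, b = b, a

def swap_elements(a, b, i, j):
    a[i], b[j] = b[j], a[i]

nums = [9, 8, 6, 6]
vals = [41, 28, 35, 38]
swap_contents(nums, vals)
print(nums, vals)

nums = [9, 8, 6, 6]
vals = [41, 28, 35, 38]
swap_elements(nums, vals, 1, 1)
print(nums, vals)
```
[9, 8, 6, 6] [41, 28, 35, 38]
[9, 28, 6, 6] [41, 8, 35, 38]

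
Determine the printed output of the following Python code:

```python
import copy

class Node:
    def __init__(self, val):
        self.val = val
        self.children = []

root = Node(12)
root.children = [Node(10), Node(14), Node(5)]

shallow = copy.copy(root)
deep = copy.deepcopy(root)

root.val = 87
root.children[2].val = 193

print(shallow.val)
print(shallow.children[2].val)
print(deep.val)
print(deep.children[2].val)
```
12
193
12
5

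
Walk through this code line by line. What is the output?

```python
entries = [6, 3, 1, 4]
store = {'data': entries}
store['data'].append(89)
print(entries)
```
[6, 3, 1, 4, 89]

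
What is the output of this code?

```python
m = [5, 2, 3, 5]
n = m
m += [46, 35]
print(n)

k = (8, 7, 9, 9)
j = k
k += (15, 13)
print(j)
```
[5, 2, 3, 5, 46, 35]
(8, 7, 9, 9)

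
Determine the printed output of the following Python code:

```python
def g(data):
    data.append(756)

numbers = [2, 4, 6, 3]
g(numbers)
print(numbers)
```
[2, 4, 6, 3, 756]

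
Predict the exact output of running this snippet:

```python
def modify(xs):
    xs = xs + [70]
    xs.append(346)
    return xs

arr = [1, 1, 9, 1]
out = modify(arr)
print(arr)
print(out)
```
[1, 1, 9, 1]
[1, 1, 9, 1, 70, 346]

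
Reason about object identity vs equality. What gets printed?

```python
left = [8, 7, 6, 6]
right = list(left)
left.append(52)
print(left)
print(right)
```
[8, 7, 6, 6, 52]
[8, 7, 6, 6]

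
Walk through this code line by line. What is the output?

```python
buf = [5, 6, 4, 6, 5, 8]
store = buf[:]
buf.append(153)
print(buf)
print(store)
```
[5, 6, 4, 6, 5, 8, 153]
[5, 6, 4, 6, 5, 8]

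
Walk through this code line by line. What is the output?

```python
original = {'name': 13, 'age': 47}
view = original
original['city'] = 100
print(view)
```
{'name': 13, 'age': 47, 'city': 100}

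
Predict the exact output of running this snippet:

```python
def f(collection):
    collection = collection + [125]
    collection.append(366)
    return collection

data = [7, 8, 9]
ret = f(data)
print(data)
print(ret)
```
[7, 8, 9]
[7, 8, 9, 125, 366]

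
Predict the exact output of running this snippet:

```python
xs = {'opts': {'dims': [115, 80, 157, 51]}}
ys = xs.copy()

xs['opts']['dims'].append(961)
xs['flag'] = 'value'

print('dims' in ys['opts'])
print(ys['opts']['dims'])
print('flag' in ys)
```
True
[115, 80, 157, 51, 961]
False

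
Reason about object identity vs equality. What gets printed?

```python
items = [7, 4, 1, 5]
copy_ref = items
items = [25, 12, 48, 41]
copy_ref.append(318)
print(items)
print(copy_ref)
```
[25, 12, 48, 41]
[7, 4, 1, 5, 318]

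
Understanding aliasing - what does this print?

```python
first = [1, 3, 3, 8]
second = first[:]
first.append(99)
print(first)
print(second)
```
[1, 3, 3, 8, 99]
[1, 3, 3, 8]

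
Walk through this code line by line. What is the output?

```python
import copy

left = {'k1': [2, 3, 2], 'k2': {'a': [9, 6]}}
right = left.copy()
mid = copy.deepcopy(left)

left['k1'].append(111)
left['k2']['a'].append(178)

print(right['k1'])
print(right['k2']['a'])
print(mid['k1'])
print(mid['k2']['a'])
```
[2, 3, 2, 111]
[9, 6, 178]
[2, 3, 2]
[9, 6]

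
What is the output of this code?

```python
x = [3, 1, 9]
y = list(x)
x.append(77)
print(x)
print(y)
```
[3, 1, 9, 77]
[3, 1, 9]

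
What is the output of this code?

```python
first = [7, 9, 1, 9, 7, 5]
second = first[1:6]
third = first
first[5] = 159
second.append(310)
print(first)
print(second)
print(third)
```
[7, 9, 1, 9, 7, 159]
[9, 1, 9, 7, 5, 310]
[7, 9, 1, 9, 7, 159]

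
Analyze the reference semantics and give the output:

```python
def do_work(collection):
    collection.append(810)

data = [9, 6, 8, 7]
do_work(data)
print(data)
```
[9, 6, 8, 7, 810]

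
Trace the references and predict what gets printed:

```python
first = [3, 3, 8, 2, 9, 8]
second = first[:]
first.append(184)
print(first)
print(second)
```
[3, 3, 8, 2, 9, 8, 184]
[3, 3, 8, 2, 9, 8]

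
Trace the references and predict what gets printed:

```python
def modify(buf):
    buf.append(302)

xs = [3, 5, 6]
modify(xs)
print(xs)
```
[3, 5, 6, 302]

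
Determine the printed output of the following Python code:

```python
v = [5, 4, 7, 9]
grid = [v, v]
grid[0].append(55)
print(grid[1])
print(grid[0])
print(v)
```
[5, 4, 7, 9, 55]
[5, 4, 7, 9, 55]
[5, 4, 7, 9, 55]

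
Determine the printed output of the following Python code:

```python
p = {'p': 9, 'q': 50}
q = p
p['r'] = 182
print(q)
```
{'p': 9, 'q': 50, 'r': 182}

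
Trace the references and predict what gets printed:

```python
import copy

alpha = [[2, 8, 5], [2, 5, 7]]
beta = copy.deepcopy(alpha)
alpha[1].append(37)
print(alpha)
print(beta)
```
[[2, 8, 5], [2, 5, 7, 37]]
[[2, 8, 5], [2, 5, 7]]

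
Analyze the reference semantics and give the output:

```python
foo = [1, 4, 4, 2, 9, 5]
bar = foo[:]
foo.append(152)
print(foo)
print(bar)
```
[1, 4, 4, 2, 9, 5, 152]
[1, 4, 4, 2, 9, 5]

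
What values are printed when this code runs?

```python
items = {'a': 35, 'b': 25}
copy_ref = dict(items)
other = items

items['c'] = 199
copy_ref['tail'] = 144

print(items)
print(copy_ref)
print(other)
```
{'a': 35, 'b': 25, 'c': 199}
{'a': 35, 'b': 25, 'tail': 144}
{'a': 35, 'b': 25, 'c': 199}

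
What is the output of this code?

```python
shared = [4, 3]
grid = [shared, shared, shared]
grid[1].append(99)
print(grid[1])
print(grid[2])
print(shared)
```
[4, 3, 99]
[4, 3, 99]
[4, 3, 99]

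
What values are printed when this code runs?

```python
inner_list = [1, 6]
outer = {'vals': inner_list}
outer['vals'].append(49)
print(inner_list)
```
[1, 6, 49]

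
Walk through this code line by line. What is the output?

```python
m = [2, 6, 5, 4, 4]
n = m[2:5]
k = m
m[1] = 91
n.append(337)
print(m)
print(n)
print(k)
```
[2, 91, 5, 4, 4]
[5, 4, 4, 337]
[2, 91, 5, 4, 4]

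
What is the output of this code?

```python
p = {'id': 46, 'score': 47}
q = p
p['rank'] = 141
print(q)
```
{'id': 46, 'score': 47, 'rank': 141}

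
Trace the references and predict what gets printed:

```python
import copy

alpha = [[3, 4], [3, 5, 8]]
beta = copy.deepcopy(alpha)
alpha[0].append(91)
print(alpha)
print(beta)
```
[[3, 4, 91], [3, 5, 8]]
[[3, 4], [3, 5, 8]]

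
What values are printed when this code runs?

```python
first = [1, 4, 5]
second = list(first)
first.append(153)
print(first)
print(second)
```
[1, 4, 5, 153]
[1, 4, 5]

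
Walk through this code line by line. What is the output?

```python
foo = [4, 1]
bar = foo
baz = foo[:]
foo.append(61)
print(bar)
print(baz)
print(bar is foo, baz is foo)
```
[4, 1, 61]
[4, 1]
True False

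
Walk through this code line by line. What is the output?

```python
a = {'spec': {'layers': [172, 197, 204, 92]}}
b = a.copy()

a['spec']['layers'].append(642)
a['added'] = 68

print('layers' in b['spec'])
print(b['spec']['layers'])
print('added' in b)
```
True
[172, 197, 204, 92, 642]
False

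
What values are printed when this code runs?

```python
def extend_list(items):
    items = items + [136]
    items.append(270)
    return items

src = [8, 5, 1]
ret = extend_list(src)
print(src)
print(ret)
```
[8, 5, 1]
[8, 5, 1, 136, 270]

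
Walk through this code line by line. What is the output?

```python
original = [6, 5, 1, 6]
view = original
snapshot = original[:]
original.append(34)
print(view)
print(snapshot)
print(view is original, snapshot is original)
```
[6, 5, 1, 6, 34]
[6, 5, 1, 6]
True False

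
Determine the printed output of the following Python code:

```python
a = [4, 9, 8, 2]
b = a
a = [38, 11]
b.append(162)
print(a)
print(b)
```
[38, 11]
[4, 9, 8, 2, 162]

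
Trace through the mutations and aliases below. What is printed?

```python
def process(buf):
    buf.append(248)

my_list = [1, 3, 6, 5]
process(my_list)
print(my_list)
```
[1, 3, 6, 5, 248]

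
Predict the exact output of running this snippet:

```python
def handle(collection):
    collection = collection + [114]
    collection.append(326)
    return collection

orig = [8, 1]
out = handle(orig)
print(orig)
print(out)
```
[8, 1]
[8, 1, 114, 326]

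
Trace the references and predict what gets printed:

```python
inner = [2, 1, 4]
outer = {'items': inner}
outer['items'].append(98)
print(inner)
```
[2, 1, 4, 98]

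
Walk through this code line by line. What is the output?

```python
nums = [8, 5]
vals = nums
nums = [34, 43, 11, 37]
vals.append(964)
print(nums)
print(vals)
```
[34, 43, 11, 37]
[8, 5, 964]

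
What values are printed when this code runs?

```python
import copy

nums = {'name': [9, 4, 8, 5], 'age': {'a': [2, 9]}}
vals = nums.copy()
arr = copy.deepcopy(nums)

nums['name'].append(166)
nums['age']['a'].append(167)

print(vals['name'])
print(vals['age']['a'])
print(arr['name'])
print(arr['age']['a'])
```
[9, 4, 8, 5, 166]
[2, 9, 167]
[9, 4, 8, 5]
[2, 9]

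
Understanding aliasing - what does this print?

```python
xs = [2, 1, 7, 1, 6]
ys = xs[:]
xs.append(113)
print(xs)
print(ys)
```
[2, 1, 7, 1, 6, 113]
[2, 1, 7, 1, 6]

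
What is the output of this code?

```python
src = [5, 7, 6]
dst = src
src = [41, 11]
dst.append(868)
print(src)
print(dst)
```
[41, 11]
[5, 7, 6, 868]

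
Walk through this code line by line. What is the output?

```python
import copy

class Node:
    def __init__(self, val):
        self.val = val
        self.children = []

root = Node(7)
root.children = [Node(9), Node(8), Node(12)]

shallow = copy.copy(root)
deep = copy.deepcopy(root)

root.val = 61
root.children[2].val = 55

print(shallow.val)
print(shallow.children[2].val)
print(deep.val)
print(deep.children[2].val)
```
7
55
7
12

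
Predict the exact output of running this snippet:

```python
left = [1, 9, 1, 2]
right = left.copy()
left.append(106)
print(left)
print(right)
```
[1, 9, 1, 2, 106]
[1, 9, 1, 2]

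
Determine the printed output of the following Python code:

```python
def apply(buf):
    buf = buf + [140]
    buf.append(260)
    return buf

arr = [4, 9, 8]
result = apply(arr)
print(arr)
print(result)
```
[4, 9, 8]
[4, 9, 8, 140, 260]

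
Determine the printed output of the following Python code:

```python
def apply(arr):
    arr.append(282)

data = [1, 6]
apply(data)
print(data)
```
[1, 6, 282]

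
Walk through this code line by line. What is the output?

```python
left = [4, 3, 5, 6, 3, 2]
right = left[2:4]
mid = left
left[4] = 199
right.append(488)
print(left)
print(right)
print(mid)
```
[4, 3, 5, 6, 199, 2]
[5, 6, 488]
[4, 3, 5, 6, 199, 2]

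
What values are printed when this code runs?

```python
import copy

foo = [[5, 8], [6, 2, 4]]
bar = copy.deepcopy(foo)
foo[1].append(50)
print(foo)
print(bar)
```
[[5, 8], [6, 2, 4, 50]]
[[5, 8], [6, 2, 4]]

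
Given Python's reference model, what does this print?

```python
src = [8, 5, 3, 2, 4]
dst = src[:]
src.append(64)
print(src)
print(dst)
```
[8, 5, 3, 2, 4, 64]
[8, 5, 3, 2, 4]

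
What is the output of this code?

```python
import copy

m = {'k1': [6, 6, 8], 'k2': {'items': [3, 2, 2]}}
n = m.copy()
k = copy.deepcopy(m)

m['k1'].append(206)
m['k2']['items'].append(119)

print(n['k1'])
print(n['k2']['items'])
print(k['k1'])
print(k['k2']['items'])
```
[6, 6, 8, 206]
[3, 2, 2, 119]
[6, 6, 8]
[3, 2, 2]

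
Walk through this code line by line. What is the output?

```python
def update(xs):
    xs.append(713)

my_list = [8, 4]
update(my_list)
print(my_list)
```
[8, 4, 713]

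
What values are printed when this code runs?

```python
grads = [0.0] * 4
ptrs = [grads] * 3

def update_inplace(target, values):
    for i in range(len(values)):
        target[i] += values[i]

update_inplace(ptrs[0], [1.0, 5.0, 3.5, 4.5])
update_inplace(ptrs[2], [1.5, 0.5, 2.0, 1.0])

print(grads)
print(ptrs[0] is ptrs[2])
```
[2.5, 5.5, 5.5, 5.5]
True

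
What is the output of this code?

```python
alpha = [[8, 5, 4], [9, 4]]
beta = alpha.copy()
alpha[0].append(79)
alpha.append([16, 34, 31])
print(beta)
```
[[8, 5, 4, 79], [9, 4]]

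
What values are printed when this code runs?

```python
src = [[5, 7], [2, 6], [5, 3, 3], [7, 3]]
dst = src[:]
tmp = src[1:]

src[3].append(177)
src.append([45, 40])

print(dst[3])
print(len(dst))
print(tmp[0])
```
[7, 3, 177]
4
[2, 6]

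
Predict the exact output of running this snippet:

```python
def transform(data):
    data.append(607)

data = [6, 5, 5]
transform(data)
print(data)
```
[6, 5, 5, 607]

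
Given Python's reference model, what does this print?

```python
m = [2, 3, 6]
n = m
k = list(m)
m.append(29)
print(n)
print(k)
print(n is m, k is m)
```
[2, 3, 6, 29]
[2, 3, 6]
True False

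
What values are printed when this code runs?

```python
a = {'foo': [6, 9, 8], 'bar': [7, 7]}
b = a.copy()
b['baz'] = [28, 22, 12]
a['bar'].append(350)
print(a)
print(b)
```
{'foo': [6, 9, 8], 'bar': [7, 7, 350]}
{'foo': [6, 9, 8], 'bar': [7, 7, 350], 'baz': [28, 22, 12]}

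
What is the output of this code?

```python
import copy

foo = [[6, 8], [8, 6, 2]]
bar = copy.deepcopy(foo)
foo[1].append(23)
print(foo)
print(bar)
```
[[6, 8], [8, 6, 2, 23]]
[[6, 8], [8, 6, 2]]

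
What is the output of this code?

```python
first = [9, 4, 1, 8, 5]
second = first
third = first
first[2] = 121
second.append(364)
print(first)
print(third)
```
[9, 4, 121, 8, 5, 364]
[9, 4, 121, 8, 5, 364]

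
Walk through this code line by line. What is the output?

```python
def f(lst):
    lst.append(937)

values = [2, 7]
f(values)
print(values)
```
[2, 7, 937]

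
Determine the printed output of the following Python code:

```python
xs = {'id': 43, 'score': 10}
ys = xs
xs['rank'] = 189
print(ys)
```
{'id': 43, 'score': 10, 'rank': 189}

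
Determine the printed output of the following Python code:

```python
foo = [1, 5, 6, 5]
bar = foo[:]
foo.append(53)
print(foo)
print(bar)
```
[1, 5, 6, 5, 53]
[1, 5, 6, 5]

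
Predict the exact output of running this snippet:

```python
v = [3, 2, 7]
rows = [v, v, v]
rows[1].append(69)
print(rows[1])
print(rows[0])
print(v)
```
[3, 2, 7, 69]
[3, 2, 7, 69]
[3, 2, 7, 69]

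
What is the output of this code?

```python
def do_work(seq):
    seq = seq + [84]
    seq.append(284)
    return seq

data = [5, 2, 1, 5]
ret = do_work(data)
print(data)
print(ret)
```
[5, 2, 1, 5]
[5, 2, 1, 5, 84, 284]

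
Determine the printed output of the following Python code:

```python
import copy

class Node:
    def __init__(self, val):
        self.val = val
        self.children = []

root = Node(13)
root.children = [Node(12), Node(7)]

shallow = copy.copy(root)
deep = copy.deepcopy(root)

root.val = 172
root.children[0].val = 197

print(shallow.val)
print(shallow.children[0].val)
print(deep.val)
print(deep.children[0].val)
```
13
197
13
12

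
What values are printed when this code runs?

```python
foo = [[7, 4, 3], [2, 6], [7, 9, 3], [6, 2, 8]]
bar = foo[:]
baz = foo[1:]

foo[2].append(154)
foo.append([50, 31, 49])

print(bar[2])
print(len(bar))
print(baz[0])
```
[7, 9, 3, 154]
4
[2, 6]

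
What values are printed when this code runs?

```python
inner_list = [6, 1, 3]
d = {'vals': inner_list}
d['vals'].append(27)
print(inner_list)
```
[6, 1, 3, 27]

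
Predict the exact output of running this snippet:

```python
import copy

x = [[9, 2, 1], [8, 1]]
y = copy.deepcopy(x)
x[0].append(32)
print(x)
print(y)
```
[[9, 2, 1, 32], [8, 1]]
[[9, 2, 1], [8, 1]]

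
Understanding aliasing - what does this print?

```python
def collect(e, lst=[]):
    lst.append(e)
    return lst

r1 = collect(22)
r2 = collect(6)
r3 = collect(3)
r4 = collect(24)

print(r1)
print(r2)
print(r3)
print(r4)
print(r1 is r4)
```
[22, 6, 3, 24]
[22, 6, 3, 24]
[22, 6, 3, 24]
[22, 6, 3, 24]
True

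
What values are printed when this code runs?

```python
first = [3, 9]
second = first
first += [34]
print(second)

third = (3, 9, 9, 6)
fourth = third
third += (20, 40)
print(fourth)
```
[3, 9, 34]
(3, 9, 9, 6)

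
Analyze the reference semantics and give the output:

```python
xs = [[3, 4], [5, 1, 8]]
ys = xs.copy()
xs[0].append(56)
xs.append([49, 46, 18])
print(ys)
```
[[3, 4, 56], [5, 1, 8]]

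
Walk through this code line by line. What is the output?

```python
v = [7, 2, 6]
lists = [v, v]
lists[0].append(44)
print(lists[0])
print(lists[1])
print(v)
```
[7, 2, 6, 44]
[7, 2, 6, 44]
[7, 2, 6, 44]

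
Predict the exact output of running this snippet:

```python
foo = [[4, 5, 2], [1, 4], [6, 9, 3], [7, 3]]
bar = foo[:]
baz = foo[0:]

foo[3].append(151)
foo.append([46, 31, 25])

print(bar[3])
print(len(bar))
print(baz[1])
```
[7, 3, 151]
4
[1, 4]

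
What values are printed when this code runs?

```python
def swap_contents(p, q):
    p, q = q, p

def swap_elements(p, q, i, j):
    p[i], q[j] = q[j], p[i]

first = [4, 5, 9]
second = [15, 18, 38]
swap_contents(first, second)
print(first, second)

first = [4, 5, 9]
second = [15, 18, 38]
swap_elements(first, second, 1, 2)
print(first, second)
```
[4, 5, 9] [15, 18, 38]
[4, 38, 9] [15, 18, 5]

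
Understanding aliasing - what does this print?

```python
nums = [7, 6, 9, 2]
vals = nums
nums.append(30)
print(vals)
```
[7, 6, 9, 2, 30]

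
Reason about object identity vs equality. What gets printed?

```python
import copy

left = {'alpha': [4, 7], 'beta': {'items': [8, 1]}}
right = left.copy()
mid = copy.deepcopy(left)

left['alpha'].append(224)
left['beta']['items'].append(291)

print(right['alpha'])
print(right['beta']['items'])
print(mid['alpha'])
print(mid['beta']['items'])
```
[4, 7, 224]
[8, 1, 291]
[4, 7]
[8, 1]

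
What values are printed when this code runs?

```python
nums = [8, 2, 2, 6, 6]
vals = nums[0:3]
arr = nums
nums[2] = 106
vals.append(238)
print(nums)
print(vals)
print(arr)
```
[8, 2, 106, 6, 6]
[8, 2, 2, 238]
[8, 2, 106, 6, 6]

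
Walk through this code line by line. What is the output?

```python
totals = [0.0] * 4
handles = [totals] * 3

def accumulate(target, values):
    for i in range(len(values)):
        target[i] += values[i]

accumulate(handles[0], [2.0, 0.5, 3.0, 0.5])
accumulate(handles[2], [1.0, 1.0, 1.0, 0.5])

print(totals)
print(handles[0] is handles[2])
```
[3.0, 1.5, 4.0, 1.0]
True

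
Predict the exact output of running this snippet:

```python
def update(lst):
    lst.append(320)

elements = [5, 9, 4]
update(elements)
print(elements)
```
[5, 9, 4, 320]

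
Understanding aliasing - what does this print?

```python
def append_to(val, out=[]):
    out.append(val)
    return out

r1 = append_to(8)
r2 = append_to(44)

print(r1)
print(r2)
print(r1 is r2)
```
[8, 44]
[8, 44]
True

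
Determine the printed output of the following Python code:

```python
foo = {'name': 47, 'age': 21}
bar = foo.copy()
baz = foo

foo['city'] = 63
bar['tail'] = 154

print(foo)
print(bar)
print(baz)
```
{'name': 47, 'age': 21, 'city': 63}
{'name': 47, 'age': 21, 'tail': 154}
{'name': 47, 'age': 21, 'city': 63}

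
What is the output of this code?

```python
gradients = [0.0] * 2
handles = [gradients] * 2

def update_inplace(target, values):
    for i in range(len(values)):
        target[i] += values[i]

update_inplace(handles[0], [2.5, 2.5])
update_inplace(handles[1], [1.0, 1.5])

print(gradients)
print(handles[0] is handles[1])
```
[3.5, 4.0]
True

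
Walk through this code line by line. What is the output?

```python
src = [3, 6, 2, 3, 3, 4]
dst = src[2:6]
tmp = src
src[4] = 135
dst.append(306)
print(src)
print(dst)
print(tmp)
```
[3, 6, 2, 3, 135, 4]
[2, 3, 3, 4, 306]
[3, 6, 2, 3, 135, 4]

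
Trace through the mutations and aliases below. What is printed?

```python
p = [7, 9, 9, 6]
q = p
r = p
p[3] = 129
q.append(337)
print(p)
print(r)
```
[7, 9, 9, 129, 337]
[7, 9, 9, 129, 337]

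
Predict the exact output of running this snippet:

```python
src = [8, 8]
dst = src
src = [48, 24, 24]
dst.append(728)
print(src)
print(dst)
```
[48, 24, 24]
[8, 8, 728]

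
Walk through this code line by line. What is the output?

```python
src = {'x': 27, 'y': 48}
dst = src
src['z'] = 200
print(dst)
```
{'x': 27, 'y': 48, 'z': 200}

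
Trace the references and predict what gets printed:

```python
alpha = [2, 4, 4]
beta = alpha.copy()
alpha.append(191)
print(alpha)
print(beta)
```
[2, 4, 4, 191]
[2, 4, 4]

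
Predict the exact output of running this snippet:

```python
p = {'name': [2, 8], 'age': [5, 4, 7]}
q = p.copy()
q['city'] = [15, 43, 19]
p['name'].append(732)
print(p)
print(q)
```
{'name': [2, 8, 732], 'age': [5, 4, 7]}
{'name': [2, 8, 732], 'age': [5, 4, 7], 'city': [15, 43, 19]}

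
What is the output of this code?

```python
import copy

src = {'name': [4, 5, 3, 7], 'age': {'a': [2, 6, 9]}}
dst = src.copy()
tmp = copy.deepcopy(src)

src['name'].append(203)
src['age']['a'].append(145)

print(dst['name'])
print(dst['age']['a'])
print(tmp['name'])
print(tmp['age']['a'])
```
[4, 5, 3, 7, 203]
[2, 6, 9, 145]
[4, 5, 3, 7]
[2, 6, 9]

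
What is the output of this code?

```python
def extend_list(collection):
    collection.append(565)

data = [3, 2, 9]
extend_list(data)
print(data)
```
[3, 2, 9, 565]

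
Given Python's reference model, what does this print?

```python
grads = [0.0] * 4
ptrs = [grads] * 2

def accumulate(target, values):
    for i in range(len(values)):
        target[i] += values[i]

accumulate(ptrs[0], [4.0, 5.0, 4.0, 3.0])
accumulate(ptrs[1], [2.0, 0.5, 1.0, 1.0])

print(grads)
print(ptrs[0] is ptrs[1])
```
[6.0, 5.5, 5.0, 4.0]
True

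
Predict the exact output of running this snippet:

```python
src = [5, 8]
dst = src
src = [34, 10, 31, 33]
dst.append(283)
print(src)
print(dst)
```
[34, 10, 31, 33]
[5, 8, 283]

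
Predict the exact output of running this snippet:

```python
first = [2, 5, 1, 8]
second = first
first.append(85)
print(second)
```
[2, 5, 1, 8, 85]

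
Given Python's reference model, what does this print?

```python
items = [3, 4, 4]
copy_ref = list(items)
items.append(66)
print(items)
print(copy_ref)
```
[3, 4, 4, 66]
[3, 4, 4]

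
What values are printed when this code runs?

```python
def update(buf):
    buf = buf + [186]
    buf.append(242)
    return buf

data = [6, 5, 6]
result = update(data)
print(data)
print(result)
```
[6, 5, 6]
[6, 5, 6, 186, 242]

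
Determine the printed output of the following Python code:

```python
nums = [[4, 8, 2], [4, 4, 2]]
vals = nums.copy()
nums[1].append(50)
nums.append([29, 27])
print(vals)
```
[[4, 8, 2], [4, 4, 2, 50]]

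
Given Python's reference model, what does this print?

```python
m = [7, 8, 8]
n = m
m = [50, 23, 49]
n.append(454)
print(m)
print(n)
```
[50, 23, 49]
[7, 8, 8, 454]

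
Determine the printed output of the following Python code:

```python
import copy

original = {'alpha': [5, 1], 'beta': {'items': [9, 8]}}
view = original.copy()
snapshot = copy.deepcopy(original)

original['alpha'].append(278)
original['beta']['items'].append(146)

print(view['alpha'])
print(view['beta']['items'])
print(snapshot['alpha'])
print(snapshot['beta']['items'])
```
[5, 1, 278]
[9, 8, 146]
[5, 1]
[9, 8]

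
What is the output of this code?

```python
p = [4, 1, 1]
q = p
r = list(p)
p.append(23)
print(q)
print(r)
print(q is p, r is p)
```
[4, 1, 1, 23]
[4, 1, 1]
True False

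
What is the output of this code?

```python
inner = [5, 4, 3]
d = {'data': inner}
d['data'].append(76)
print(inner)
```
[5, 4, 3, 76]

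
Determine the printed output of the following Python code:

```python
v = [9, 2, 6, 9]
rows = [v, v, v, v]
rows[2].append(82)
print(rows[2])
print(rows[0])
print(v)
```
[9, 2, 6, 9, 82]
[9, 2, 6, 9, 82]
[9, 2, 6, 9, 82]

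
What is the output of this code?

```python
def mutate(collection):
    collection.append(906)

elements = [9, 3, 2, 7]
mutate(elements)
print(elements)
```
[9, 3, 2, 7, 906]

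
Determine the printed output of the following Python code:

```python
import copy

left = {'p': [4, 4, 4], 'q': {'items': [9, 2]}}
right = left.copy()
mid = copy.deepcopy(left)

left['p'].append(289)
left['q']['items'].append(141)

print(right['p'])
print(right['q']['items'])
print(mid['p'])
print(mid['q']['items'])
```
[4, 4, 4, 289]
[9, 2, 141]
[4, 4, 4]
[9, 2]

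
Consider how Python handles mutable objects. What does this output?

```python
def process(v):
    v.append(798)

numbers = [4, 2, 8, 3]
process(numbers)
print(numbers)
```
[4, 2, 8, 3, 798]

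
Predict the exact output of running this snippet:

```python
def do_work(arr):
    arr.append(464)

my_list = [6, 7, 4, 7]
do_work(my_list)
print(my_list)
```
[6, 7, 4, 7, 464]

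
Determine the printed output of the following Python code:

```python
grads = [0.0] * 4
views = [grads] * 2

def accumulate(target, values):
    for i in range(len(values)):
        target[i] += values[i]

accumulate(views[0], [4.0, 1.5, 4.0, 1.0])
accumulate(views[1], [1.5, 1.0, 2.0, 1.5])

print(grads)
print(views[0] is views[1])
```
[5.5, 2.5, 6.0, 2.5]
True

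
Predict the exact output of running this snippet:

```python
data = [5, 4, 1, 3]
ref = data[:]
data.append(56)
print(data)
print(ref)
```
[5, 4, 1, 3, 56]
[5, 4, 1, 3]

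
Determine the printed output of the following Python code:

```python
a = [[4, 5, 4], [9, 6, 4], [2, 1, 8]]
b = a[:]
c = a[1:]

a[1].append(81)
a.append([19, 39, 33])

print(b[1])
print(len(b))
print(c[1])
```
[9, 6, 4, 81]
3
[2, 1, 8]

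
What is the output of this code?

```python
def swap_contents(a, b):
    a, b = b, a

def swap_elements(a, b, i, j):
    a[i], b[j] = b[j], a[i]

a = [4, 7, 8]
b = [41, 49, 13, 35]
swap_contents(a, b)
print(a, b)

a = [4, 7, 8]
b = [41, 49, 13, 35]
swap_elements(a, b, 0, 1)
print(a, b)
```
[4, 7, 8] [41, 49, 13, 35]
[49, 7, 8] [41, 4, 13, 35]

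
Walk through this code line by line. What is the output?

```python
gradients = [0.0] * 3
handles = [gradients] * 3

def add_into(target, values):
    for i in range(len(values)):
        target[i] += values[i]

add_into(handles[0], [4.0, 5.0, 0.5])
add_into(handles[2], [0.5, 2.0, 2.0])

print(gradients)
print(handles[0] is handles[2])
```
[4.5, 7.0, 2.5]
True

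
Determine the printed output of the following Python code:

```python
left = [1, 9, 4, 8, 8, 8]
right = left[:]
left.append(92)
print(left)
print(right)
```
[1, 9, 4, 8, 8, 8, 92]
[1, 9, 4, 8, 8, 8]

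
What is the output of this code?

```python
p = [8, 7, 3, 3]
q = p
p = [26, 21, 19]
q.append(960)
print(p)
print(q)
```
[26, 21, 19]
[8, 7, 3, 3, 960]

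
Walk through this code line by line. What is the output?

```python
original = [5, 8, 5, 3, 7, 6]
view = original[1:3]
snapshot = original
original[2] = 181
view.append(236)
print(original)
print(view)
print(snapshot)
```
[5, 8, 181, 3, 7, 6]
[8, 5, 236]
[5, 8, 181, 3, 7, 6]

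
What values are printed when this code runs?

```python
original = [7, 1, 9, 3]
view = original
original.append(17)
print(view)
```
[7, 1, 9, 3, 17]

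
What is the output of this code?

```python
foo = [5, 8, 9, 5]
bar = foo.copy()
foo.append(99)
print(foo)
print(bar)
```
[5, 8, 9, 5, 99]
[5, 8, 9, 5]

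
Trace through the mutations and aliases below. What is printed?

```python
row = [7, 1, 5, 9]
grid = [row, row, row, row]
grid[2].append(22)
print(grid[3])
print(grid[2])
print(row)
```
[7, 1, 5, 9, 22]
[7, 1, 5, 9, 22]
[7, 1, 5, 9, 22]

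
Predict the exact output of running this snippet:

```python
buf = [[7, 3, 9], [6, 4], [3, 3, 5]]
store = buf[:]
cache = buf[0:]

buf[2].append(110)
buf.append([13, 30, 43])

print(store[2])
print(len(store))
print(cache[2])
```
[3, 3, 5, 110]
3
[3, 3, 5, 110]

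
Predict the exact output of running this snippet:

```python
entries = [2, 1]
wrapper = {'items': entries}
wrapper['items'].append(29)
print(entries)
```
[2, 1, 29]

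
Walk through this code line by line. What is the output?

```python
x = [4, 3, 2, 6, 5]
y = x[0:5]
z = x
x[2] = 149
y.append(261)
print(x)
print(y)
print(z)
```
[4, 3, 149, 6, 5]
[4, 3, 2, 6, 5, 261]
[4, 3, 149, 6, 5]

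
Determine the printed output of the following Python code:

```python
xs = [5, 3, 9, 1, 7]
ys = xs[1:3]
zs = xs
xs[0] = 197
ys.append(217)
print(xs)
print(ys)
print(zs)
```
[197, 3, 9, 1, 7]
[3, 9, 217]
[197, 3, 9, 1, 7]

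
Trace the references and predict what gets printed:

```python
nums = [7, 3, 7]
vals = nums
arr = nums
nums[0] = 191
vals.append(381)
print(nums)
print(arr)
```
[191, 3, 7, 381]
[191, 3, 7, 381]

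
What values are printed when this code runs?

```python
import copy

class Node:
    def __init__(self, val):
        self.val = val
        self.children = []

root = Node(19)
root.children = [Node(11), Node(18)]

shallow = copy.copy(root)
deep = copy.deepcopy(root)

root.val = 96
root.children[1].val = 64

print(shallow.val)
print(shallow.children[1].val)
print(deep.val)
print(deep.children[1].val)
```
19
64
19
18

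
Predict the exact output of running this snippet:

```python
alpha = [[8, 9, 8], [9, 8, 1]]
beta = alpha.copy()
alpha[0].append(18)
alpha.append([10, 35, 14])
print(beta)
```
[[8, 9, 8, 18], [9, 8, 1]]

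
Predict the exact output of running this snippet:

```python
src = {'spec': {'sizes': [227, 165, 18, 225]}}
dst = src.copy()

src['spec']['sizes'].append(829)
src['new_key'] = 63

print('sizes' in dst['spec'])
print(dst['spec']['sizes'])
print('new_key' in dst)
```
True
[227, 165, 18, 225, 829]
False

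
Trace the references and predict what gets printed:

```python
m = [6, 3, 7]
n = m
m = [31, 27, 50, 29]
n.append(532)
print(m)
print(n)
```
[31, 27, 50, 29]
[6, 3, 7, 532]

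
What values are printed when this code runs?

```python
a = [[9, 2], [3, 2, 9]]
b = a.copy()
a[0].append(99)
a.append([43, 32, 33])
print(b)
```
[[9, 2, 99], [3, 2, 9]]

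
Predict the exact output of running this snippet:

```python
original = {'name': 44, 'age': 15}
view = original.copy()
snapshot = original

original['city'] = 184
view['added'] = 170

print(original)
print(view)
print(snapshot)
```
{'name': 44, 'age': 15, 'city': 184}
{'name': 44, 'age': 15, 'added': 170}
{'name': 44, 'age': 15, 'city': 184}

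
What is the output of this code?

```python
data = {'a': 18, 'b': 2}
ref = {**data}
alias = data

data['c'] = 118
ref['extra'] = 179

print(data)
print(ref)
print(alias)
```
{'a': 18, 'b': 2, 'c': 118}
{'a': 18, 'b': 2, 'extra': 179}
{'a': 18, 'b': 2, 'c': 118}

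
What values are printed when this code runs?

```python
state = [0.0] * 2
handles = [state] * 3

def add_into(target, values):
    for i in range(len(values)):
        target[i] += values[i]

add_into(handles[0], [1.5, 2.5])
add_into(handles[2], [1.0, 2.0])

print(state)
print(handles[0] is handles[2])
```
[2.5, 4.5]
True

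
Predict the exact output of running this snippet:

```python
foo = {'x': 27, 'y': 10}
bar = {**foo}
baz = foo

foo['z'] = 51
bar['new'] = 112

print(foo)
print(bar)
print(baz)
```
{'x': 27, 'y': 10, 'z': 51}
{'x': 27, 'y': 10, 'new': 112}
{'x': 27, 'y': 10, 'z': 51}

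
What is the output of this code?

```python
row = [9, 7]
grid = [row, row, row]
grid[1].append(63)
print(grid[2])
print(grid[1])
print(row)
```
[9, 7, 63]
[9, 7, 63]
[9, 7, 63]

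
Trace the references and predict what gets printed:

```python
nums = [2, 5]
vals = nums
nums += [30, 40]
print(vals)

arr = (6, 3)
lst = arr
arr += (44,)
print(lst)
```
[2, 5, 30, 40]
(6, 3)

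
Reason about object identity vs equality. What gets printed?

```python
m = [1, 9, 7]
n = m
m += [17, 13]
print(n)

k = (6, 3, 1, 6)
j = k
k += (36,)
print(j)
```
[1, 9, 7, 17, 13]
(6, 3, 1, 6)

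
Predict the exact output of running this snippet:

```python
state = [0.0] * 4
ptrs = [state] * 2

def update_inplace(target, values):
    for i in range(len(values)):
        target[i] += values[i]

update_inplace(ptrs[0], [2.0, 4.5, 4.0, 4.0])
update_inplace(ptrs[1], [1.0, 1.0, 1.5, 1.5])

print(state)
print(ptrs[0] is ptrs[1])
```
[3.0, 5.5, 5.5, 5.5]
True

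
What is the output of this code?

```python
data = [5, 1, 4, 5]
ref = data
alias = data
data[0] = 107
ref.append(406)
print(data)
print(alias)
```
[107, 1, 4, 5, 406]
[107, 1, 4, 5, 406]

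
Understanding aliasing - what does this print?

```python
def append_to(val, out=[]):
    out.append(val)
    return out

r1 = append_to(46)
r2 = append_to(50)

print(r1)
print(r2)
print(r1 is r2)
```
[46, 50]
[46, 50]
True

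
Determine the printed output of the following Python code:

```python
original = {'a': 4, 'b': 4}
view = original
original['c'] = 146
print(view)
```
{'a': 4, 'b': 4, 'c': 146}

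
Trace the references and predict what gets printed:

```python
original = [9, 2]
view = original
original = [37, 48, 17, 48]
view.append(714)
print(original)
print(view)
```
[37, 48, 17, 48]
[9, 2, 714]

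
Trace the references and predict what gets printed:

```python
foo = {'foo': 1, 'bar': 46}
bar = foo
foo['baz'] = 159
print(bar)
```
{'foo': 1, 'bar': 46, 'baz': 159}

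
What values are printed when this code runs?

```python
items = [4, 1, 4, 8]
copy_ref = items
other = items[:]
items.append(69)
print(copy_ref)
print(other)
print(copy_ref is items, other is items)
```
[4, 1, 4, 8, 69]
[4, 1, 4, 8]
True False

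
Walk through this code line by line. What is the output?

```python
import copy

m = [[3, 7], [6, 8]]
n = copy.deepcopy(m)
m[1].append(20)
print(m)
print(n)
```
[[3, 7], [6, 8, 20]]
[[3, 7], [6, 8]]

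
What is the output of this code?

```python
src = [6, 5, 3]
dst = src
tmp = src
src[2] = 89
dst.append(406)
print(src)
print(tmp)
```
[6, 5, 89, 406]
[6, 5, 89, 406]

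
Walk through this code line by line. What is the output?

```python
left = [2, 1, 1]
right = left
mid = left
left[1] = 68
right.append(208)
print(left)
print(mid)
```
[2, 68, 1, 208]
[2, 68, 1, 208]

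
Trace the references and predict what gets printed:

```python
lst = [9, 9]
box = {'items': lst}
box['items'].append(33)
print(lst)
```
[9, 9, 33]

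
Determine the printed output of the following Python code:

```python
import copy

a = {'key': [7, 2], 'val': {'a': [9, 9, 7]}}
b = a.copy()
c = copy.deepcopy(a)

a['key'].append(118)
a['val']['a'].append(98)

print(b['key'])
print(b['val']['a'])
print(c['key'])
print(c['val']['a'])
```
[7, 2, 118]
[9, 9, 7, 98]
[7, 2]
[9, 9, 7]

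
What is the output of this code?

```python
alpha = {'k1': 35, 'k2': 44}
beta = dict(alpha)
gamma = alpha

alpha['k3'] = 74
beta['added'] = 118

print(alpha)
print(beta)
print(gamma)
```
{'k1': 35, 'k2': 44, 'k3': 74}
{'k1': 35, 'k2': 44, 'added': 118}
{'k1': 35, 'k2': 44, 'k3': 74}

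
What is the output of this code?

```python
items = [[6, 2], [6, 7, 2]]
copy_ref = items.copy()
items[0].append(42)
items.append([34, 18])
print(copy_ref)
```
[[6, 2, 42], [6, 7, 2]]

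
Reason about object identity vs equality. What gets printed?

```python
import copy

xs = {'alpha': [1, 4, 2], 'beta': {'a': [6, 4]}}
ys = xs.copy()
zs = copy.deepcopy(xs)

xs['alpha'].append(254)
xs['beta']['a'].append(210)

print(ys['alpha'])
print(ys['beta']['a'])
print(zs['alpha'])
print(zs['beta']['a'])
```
[1, 4, 2, 254]
[6, 4, 210]
[1, 4, 2]
[6, 4]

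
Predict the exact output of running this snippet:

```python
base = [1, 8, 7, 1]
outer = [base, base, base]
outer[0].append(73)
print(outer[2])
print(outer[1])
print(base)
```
[1, 8, 7, 1, 73]
[1, 8, 7, 1, 73]
[1, 8, 7, 1, 73]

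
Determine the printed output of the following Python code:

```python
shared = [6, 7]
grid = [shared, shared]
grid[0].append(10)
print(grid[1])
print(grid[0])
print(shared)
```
[6, 7, 10]
[6, 7, 10]
[6, 7, 10]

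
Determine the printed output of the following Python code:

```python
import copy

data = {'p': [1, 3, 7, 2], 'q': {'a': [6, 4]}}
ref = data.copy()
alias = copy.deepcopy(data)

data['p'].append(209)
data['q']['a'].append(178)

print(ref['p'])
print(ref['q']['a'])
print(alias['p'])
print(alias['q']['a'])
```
[1, 3, 7, 2, 209]
[6, 4, 178]
[1, 3, 7, 2]
[6, 4]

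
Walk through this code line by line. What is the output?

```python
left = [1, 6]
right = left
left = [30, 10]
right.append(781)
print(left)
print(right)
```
[30, 10]
[1, 6, 781]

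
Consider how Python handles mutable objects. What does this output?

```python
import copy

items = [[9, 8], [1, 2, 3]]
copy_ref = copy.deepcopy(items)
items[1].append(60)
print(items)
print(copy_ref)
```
[[9, 8], [1, 2, 3, 60]]
[[9, 8], [1, 2, 3]]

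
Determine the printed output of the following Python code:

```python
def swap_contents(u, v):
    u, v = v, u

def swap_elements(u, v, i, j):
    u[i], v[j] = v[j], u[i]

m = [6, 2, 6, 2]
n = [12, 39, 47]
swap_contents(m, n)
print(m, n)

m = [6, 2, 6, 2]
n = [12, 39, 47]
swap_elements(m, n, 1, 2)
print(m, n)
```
[6, 2, 6, 2] [12, 39, 47]
[6, 47, 6, 2] [12, 39, 2]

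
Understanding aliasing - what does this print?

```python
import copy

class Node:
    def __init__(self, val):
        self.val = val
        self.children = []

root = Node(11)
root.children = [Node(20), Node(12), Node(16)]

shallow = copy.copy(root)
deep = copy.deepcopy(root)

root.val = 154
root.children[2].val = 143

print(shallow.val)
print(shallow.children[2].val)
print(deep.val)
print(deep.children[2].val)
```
11
143
11
16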